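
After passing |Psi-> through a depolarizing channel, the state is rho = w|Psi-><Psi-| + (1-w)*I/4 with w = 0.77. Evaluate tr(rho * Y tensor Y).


|Psi-> = (|01> - |10>)/sqrt(2)
For the pure Bell state, <Y_A Y_B> = -1 (Bell-state Pauli correlator).
The maximally-mixed part I/4 has tr(I/4 * P tensor P) = 0 for any traceless Pauli P.
So <Y_A Y_B>_rho = w * (-1) + (1 - w) * 0
= 0.77 * (-1)
= -0.7700

-0.7700


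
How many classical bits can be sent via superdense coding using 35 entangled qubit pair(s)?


Superdense coding allows 2 classical bits per shared entangled pair.
35 pair(s) -> 2 * 35 = 70 classical bits

70


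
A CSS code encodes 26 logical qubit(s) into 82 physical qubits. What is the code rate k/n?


Code rate R = k/n
= 26/82
= 0.3171

0.3171


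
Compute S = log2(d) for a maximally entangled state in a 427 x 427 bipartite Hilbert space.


For a maximally entangled state in d x d:
S = log2(d) = log2(427)
= 8.7381

8.7381


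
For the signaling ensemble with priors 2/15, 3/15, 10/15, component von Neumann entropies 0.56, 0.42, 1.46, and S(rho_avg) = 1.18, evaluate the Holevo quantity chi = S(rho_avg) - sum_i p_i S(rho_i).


chi = S(rho) - sum_i p_i * S(rho_i)
Weighted entropy = 2/15 * 0.56 + 3/15 * 0.42 + 10/15 * 1.46
= 1.1320
chi = 1.18 - 1.1320
= 0.0480

0.0480


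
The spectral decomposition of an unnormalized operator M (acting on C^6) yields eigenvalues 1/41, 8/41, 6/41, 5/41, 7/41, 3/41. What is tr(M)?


tr(M) = sum of eigenvalues
= 1/41 + 8/41 + 6/41 + 5/41 + 7/41 + 3/41
= 30/41
= 0.7317

0.7317


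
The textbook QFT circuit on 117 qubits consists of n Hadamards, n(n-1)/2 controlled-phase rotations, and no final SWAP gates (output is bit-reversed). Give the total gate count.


Hadamard gates: 117
Controlled rotations: n*(n-1)/2 = 117*116/2 = 6786
SWAP gates: 0 (omitted)
Total = 117 + 6786
= 6903

6903


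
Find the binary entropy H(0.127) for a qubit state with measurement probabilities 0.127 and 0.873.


S = -p*log2(p) - (1-p)*log2(1-p)
p = 0.1270, 1-p = 0.8730
= -0.1270 * log2(0.1270) - 0.8730 * log2(0.8730)
= -(-0.3781) - (-0.1711)
= 0.5492

0.5492


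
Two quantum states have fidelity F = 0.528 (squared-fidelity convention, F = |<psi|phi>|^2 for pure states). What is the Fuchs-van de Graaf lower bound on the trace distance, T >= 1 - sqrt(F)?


Fuchs-van de Graaf (squared-fidelity convention): 1 - sqrt(F) <= T <= sqrt(1 - F).
Lower bound: T >= 1 - sqrt(F)
sqrt(F) = sqrt(0.528) = 0.7266
T >= 1 - 0.7266
T >= 0.2734

0.2734


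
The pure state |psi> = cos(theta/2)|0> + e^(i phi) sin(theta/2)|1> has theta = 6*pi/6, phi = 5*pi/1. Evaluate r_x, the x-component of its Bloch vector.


theta = 3.1416, phi = 15.7080
r_x = sin(theta)*cos(phi) = 0.0000 * -1.0000
r_x = 0.0000

0.0000


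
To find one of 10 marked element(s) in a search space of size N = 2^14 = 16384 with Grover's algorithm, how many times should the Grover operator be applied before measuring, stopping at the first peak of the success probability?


After j Grover iterations the success probability is P(j) = sin^2((2j+1)*theta), where sin(theta) = sqrt(k/N).
N = 2^14 = 16384, k = 10
sin(theta) = sqrt(k/N) = 0.02470529422
theta = arcsin(sqrt(k/N)) = 0.02470780806 rad
P(j) reaches its first maximum when (2j+1)*theta is as close as possible to pi/2, i.e. j = round(pi/(4*theta) - 1/2).
pi/(4*theta) - 1/2 = 31.2874
(For comparison, the common estimate pi/4 * sqrt(N/k) = 31.7907; the exact maximiser is used here.)
Optimal iterations = 31

31


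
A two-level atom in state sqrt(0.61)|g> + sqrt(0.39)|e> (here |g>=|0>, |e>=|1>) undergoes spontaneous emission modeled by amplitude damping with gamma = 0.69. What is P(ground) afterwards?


For amplitude damping with parameter gamma on state sqrt(a)|0> + sqrt(b)|1>:
alpha^2 = 0.61, beta^2 = 0.39
P(|0>) = alpha^2 + gamma * beta^2
= 0.61 + 0.69 * 0.39
= 0.61 + 0.2691
= 0.8791

0.8791


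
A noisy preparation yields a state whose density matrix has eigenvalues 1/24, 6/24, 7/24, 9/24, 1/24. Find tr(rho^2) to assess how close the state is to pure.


tr(rho^2) = sum of eigenvalues squared
= (1/24)^2 + (6/24)^2 + (7/24)^2 + (9/24)^2 + (1/24)^2
= (1 + 36 + 49 + 81 + 1) / 576
= 168/576
= 0.2917

0.2917


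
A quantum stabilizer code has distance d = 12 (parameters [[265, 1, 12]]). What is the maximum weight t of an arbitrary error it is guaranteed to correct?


Code parameters: [[265, 1, 12]], distance d = 12.
Number of correctable errors = floor((d-1)/2)
= floor((12 - 1)/2)
= floor(11/2)
= 5

5


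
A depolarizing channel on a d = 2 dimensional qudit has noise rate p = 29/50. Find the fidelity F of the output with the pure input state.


F = (1-p) + p/d
= (1 - 0.5800) + 0.5800/2
= 0.4200 + 0.2900
= 0.7100

0.7100


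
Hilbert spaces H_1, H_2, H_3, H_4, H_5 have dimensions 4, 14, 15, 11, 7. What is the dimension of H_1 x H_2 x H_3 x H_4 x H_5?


dim(H_1 x H_2 x H_3 x H_4 x H_5) = 4 * 14 * 15 * 11 * 7
= 56 * 15 * 11 * 7
= 840 * 11 * 7
= 9240 * 7
= 64680

64680


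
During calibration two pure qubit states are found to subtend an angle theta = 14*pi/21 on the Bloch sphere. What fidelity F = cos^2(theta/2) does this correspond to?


For states separated by angle theta on Bloch sphere:
F = cos^2(theta/2)
theta = 14*pi/21 = 2.0944
theta/2 = 1.0472
cos(theta/2) = 0.5000
F = 0.2500

0.2500


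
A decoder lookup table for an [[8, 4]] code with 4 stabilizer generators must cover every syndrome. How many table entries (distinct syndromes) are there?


Each stabilizer generator gives a binary (+1 or -1) measurement outcome.
With 4 independent generators:
Total syndromes = 2^4
= 16

16


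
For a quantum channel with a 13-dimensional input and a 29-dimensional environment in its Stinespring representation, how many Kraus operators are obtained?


Tracing out the environment in an orthonormal basis {|i>_E} gives Kraus operators K_i = <i|_E U |0>_E.
Number of Kraus operators = dim(H_env) = d_env
= 29

29


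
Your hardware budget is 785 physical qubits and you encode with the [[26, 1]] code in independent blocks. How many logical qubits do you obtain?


Each code block uses 26 physical qubits for 1 logical qubit(s).
Number of complete blocks = floor(785 / 26) = 30
Logical qubits = 30 * 1
= 30

30


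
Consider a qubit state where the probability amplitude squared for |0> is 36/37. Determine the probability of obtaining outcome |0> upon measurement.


|alpha|^2 = 36/37 = 0.9730
|beta|^2 = 1 - 36/37 = 1/37 = 0.0270
P(|0>) = |alpha|^2 = 0.9730

0.9730


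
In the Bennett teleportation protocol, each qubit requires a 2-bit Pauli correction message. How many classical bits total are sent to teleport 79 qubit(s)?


Quantum teleportation requires 2 classical bits per qubit teleported.
79 qubit(s) -> 2 * 79 = 158 classical bits

158


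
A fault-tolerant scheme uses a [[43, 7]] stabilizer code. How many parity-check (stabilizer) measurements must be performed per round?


For an [[n,k]] stabilizer code:
Number of stabilizer generators = n - k
= 43 - 7
= 36

36


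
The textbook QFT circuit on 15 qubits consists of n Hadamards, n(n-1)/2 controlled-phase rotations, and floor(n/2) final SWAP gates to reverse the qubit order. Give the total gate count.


Hadamard gates: 15
Controlled rotations: n*(n-1)/2 = 15*14/2 = 105
SWAP gates: floor(n/2) = floor(15/2) = 7
Total = 15 + 105 + 7
= 127

127


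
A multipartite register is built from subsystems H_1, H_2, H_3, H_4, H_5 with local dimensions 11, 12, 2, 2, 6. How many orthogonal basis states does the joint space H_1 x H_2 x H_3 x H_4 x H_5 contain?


dim(H_1 x H_2 x H_3 x H_4 x H_5) = 11 * 12 * 2 * 2 * 6
= 132 * 2 * 2 * 6
= 264 * 2 * 6
= 528 * 6
= 3168

3168


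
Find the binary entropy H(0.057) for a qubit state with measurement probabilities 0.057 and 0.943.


S = -p*log2(p) - (1-p)*log2(1-p)
p = 0.0570, 1-p = 0.9430
= -0.0570 * log2(0.0570) - 0.9430 * log2(0.9430)
= -(-0.2356) - (-0.0798)
= 0.3154

0.3154


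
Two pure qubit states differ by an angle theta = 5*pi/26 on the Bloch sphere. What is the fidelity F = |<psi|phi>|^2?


For states separated by angle theta on Bloch sphere:
F = cos^2(theta/2)
theta = 5*pi/26 = 0.6042
theta/2 = 0.3021
cos(theta/2) = 0.9547
F = 0.9115

0.9115


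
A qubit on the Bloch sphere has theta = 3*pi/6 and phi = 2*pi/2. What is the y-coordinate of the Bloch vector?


theta = 1.5708, phi = 3.1416
r_y = sin(theta)*sin(phi) = 1.0000 * 0.0000
r_y = 0.0000

0.0000


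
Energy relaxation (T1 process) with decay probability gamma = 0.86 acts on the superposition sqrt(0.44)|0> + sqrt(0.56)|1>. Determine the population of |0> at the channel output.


For amplitude damping with parameter gamma on state sqrt(a)|0> + sqrt(b)|1>:
alpha^2 = 0.44, beta^2 = 0.56
P(|0>) = alpha^2 + gamma * beta^2
= 0.44 + 0.86 * 0.56
= 0.44 + 0.4816
= 0.9216

0.9216


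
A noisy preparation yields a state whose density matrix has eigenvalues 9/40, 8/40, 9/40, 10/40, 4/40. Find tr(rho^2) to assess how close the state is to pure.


tr(rho^2) = sum of eigenvalues squared
= (9/40)^2 + (8/40)^2 + (9/40)^2 + (10/40)^2 + (4/40)^2
= (81 + 64 + 81 + 100 + 16) / 1600
= 342/1600
= 0.2138

0.2138


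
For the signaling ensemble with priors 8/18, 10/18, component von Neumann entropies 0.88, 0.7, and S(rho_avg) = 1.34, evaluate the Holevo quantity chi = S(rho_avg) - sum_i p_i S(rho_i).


chi = S(rho) - sum_i p_i * S(rho_i)
Weighted entropy = 8/18 * 0.88 + 10/18 * 0.7
= 0.7800
chi = 1.34 - 0.7800
= 0.5600

0.5600


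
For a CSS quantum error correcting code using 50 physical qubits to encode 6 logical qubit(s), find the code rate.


Code rate R = k/n
= 6/50
= 0.1200

0.1200


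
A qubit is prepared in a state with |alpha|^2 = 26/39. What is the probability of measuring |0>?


|alpha|^2 = 26/39 = 0.6667
|beta|^2 = 1 - 26/39 = 13/39 = 0.3333
P(|0>) = |alpha|^2 = 0.6667

0.6667


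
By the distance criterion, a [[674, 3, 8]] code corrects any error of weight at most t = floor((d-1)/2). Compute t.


Code parameters: [[674, 3, 8]], distance d = 8.
Number of correctable errors = floor((d-1)/2)
= floor((8 - 1)/2)
= floor(7/2)
= 3

3


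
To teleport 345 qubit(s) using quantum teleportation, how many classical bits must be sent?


Quantum teleportation requires 2 classical bits per qubit teleported.
345 qubit(s) -> 2 * 345 = 690 classical bits

690


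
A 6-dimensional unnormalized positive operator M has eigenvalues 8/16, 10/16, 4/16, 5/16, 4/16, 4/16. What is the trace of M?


tr(M) = sum of eigenvalues
= 8/16 + 10/16 + 4/16 + 5/16 + 4/16 + 4/16
= 35/16
= 2.1875

2.1875


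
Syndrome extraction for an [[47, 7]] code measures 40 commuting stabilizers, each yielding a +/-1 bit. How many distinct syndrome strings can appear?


Each stabilizer generator gives a binary (+1 or -1) measurement outcome.
With 40 independent generators:
Total syndromes = 2^40
= 1099511627776

1099511627776


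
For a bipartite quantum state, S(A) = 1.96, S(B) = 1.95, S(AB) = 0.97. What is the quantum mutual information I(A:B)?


I(A:B) = S(A) + S(B) - S(AB)
= 1.96 + 1.95 - 0.97
= 2.9400

2.9400


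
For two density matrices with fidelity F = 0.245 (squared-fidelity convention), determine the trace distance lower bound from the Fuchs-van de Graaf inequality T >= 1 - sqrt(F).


Fuchs-van de Graaf (squared-fidelity convention): 1 - sqrt(F) <= T <= sqrt(1 - F).
Lower bound: T >= 1 - sqrt(F)
sqrt(F) = sqrt(0.245) = 0.4950
T >= 1 - 0.4950
T >= 0.5050

0.5050


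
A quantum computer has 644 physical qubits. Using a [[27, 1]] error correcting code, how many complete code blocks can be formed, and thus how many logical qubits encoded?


Each code block uses 27 physical qubits for 1 logical qubit(s).
Number of complete blocks = floor(644 / 27) = 23
Logical qubits = 23 * 1
= 23

23


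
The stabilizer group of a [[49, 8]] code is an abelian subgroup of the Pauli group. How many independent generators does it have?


For an [[n,k]] stabilizer code:
Number of stabilizer generators = n - k
= 49 - 8
= 41

41


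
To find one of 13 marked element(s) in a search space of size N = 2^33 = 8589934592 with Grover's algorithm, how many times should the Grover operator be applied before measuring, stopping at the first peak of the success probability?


After j Grover iterations the success probability is P(j) = sin^2((2j+1)*theta), where sin(theta) = sqrt(k/N).
N = 2^33 = 8589934592, k = 13
sin(theta) = sqrt(k/N) = 3.890243159e-05
theta = arcsin(sqrt(k/N)) = 3.89024316e-05 rad
P(j) reaches its first maximum when (2j+1)*theta is as close as possible to pi/2, i.e. j = round(pi/(4*theta) - 1/2).
pi/(4*theta) - 1/2 = 20188.4222
(For comparison, the common estimate pi/4 * sqrt(N/k) = 20188.9222; the exact maximiser is used here.)
Optimal iterations = 20188

20188


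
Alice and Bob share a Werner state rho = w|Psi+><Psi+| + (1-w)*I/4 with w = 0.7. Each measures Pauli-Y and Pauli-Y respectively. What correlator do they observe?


|Psi+> = (|01> + |10>)/sqrt(2)
For the pure Bell state, <Y_A Y_B> = +1 (Bell-state Pauli correlator).
The maximally-mixed part I/4 has tr(I/4 * P tensor P) = 0 for any traceless Pauli P.
So <Y_A Y_B>_rho = w * (+1) + (1 - w) * 0
= 0.7 * (+1)
= 0.7000

0.7000


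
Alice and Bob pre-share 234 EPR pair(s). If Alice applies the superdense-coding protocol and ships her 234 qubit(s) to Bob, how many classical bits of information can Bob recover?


Superdense coding allows 2 classical bits per shared entangled pair.
234 pair(s) -> 2 * 234 = 468 classical bits

468


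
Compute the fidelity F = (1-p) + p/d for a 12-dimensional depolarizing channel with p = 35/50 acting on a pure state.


F = (1-p) + p/d
= (1 - 0.7000) + 0.7000/12
= 0.3000 + 0.0583
= 0.3583

0.3583


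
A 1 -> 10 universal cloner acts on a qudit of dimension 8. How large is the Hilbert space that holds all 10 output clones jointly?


Output space = H^(tensor 10) where dim(H) = 8
dim = 8^10
= 64 (after 2 factors)
= 512 (after 3 factors)
= 4096 (after 4 factors)
= 32768 (after 5 factors)
= 262144 (after 6 factors)
= 2097152 (after 7 factors)
= 16777216 (after 8 factors)
= 134217728 (after 9 factors)
= 1073741824 (after 10 factors)
= 1073741824

1073741824


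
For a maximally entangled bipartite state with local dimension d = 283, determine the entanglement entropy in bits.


For a maximally entangled state in d x d:
S = log2(d) = log2(283)
= 8.1447

8.1447


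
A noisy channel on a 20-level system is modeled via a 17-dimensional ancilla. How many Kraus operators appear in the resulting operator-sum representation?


Tracing out the environment in an orthonormal basis {|i>_E} gives Kraus operators K_i = <i|_E U |0>_E.
Number of Kraus operators = dim(H_env) = d_env
= 17

17


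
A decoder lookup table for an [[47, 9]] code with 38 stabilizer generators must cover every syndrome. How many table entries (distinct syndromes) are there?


Each stabilizer generator gives a binary (+1 or -1) measurement outcome.
With 38 independent generators:
Total syndromes = 2^38
= 274877906944

274877906944


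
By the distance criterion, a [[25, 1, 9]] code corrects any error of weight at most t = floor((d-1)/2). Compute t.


Code parameters: [[25, 1, 9]], distance d = 9.
Number of correctable errors = floor((d-1)/2)
= floor((9 - 1)/2)
= floor(8/2)
= 4

4


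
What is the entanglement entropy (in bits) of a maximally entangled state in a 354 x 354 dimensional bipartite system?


For a maximally entangled state in d x d:
S = log2(d) = log2(354)
= 8.4676

8.4676


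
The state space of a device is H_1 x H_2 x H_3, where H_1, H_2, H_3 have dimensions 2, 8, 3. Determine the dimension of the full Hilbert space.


dim(H_1 x H_2 x H_3) = 2 * 8 * 3
= 16 * 3
= 48

48


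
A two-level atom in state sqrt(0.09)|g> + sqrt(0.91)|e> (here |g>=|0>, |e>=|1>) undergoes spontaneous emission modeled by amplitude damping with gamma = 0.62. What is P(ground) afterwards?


For amplitude damping with parameter gamma on state sqrt(a)|0> + sqrt(b)|1>:
alpha^2 = 0.09, beta^2 = 0.91
P(|0>) = alpha^2 + gamma * beta^2
= 0.09 + 0.62 * 0.91
= 0.09 + 0.5642
= 0.6542

0.6542


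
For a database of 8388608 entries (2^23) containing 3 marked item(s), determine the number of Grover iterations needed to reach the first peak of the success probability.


After j Grover iterations the success probability is P(j) = sin^2((2j+1)*theta), where sin(theta) = sqrt(k/N).
N = 2^23 = 8388608, k = 3
sin(theta) = sqrt(k/N) = 0.0005980199567
theta = arcsin(sqrt(k/N)) = 0.0005980199924 rad
P(j) reaches its first maximum when (2j+1)*theta is as close as possible to pi/2, i.e. j = round(pi/(4*theta) - 1/2).
pi/(4*theta) - 1/2 = 1312.8309
(For comparison, the common estimate pi/4 * sqrt(N/k) = 1313.3310; the exact maximiser is used here.)
Optimal iterations = 1313

1313


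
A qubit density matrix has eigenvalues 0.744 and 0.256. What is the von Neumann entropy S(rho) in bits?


S = -p*log2(p) - (1-p)*log2(1-p)
p = 0.7440, 1-p = 0.2560
= -0.7440 * log2(0.7440) - 0.2560 * log2(0.2560)
= -(-0.3174) - (-0.5032)
= 0.8207

0.8207


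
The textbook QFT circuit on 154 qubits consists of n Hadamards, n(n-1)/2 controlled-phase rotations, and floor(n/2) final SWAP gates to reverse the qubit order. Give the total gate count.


Hadamard gates: 154
Controlled rotations: n*(n-1)/2 = 154*153/2 = 11781
SWAP gates: floor(n/2) = floor(154/2) = 77
Total = 154 + 11781 + 77
= 12012

12012


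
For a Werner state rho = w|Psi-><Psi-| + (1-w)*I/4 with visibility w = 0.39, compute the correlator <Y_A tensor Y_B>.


|Psi-> = (|01> - |10>)/sqrt(2)
For the pure Bell state, <Y_A Y_B> = -1 (Bell-state Pauli correlator).
The maximally-mixed part I/4 has tr(I/4 * P tensor P) = 0 for any traceless Pauli P.
So <Y_A Y_B>_rho = w * (-1) + (1 - w) * 0
= 0.39 * (-1)
= -0.3900

-0.3900


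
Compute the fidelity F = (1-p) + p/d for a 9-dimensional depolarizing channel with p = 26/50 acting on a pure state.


F = (1-p) + p/d
= (1 - 0.5200) + 0.5200/9
= 0.4800 + 0.0578
= 0.5378

0.5378


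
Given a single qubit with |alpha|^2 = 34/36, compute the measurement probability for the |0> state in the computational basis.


|alpha|^2 = 34/36 = 0.9444
|beta|^2 = 1 - 34/36 = 2/36 = 0.0556
P(|0>) = |alpha|^2 = 0.9444

0.9444


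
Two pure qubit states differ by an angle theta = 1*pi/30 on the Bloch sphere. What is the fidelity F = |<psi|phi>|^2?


For states separated by angle theta on Bloch sphere:
F = cos^2(theta/2)
theta = 1*pi/30 = 0.1047
theta/2 = 0.0524
cos(theta/2) = 0.9986
F = 0.9973

0.9973


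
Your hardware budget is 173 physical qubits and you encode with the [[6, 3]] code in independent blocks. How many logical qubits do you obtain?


Each code block uses 6 physical qubits for 3 logical qubit(s).
Number of complete blocks = floor(173 / 6) = 28
Logical qubits = 28 * 3
= 84

84


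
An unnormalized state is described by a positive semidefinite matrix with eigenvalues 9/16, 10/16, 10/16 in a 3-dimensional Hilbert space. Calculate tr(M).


tr(M) = sum of eigenvalues
= 9/16 + 10/16 + 10/16
= 29/16
= 1.8125

1.8125


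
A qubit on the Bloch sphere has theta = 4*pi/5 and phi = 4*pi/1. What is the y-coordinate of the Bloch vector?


theta = 2.5133, phi = 12.5664
r_y = sin(theta)*sin(phi) = 0.5878 * 0.0000
r_y = 0.0000

0.0000


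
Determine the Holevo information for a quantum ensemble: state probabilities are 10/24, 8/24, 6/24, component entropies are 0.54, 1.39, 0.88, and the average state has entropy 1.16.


chi = S(rho) - sum_i p_i * S(rho_i)
Weighted entropy = 10/24 * 0.54 + 8/24 * 1.39 + 6/24 * 0.88
= 0.9083
chi = 1.16 - 0.9083
= 0.2517

0.2517


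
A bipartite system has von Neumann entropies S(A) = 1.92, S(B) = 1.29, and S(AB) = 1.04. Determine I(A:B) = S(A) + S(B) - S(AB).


I(A:B) = S(A) + S(B) - S(AB)
= 1.92 + 1.29 - 1.04
= 2.1700

2.1700


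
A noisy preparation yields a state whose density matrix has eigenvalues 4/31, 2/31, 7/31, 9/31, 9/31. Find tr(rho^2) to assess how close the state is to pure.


tr(rho^2) = sum of eigenvalues squared
= (4/31)^2 + (2/31)^2 + (7/31)^2 + (9/31)^2 + (9/31)^2
= (16 + 4 + 49 + 81 + 81) / 961
= 231/961
= 0.2404

0.2404


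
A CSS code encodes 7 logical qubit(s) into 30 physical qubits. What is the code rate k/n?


Code rate R = k/n
= 7/30
= 0.2333

0.2333


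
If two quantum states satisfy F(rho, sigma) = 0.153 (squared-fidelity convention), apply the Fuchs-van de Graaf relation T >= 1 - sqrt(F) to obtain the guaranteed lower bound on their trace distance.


Fuchs-van de Graaf (squared-fidelity convention): 1 - sqrt(F) <= T <= sqrt(1 - F).
Lower bound: T >= 1 - sqrt(F)
sqrt(F) = sqrt(0.153) = 0.3912
T >= 1 - 0.3912
T >= 0.6088

0.6088


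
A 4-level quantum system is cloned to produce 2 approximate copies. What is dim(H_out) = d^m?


Output space = H^(tensor 2) where dim(H) = 4
dim = 4^2
= 16

16


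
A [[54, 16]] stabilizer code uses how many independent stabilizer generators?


For an [[n,k]] stabilizer code:
Number of stabilizer generators = n - k
= 54 - 16
= 38

38


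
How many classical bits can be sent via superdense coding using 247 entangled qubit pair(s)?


Superdense coding allows 2 classical bits per shared entangled pair.
247 pair(s) -> 2 * 247 = 494 classical bits

494


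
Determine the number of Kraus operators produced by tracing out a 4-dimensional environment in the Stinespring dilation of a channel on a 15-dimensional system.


Tracing out the environment in an orthonormal basis {|i>_E} gives Kraus operators K_i = <i|_E U |0>_E.
Number of Kraus operators = dim(H_env) = d_env
= 4

4


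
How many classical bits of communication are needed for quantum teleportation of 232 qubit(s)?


Quantum teleportation requires 2 classical bits per qubit teleported.
232 qubit(s) -> 2 * 232 = 464 classical bits

464


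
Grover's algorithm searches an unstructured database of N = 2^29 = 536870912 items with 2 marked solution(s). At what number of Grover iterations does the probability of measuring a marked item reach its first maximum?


After j Grover iterations the success probability is P(j) = sin^2((2j+1)*theta), where sin(theta) = sqrt(k/N).
N = 2^29 = 536870912, k = 2
sin(theta) = sqrt(k/N) = 6.103515625e-05
theta = arcsin(sqrt(k/N)) = 6.103515629e-05 rad
P(j) reaches its first maximum when (2j+1)*theta is as close as possible to pi/2, i.e. j = round(pi/(4*theta) - 1/2).
pi/(4*theta) - 1/2 = 12867.4635
(For comparison, the common estimate pi/4 * sqrt(N/k) = 12867.9635; the exact maximiser is used here.)
Optimal iterations = 12867

12867


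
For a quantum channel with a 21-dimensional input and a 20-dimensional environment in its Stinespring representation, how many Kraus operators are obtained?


Tracing out the environment in an orthonormal basis {|i>_E} gives Kraus operators K_i = <i|_E U |0>_E.
Number of Kraus operators = dim(H_env) = d_env
= 20

20


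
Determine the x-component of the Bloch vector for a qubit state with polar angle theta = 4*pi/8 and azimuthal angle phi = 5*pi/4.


theta = 1.5708, phi = 3.9270
r_x = sin(theta)*cos(phi) = 1.0000 * -0.7071
r_x = -0.7071

-0.7071


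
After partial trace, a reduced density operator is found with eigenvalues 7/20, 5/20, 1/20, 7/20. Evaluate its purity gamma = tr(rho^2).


tr(rho^2) = sum of eigenvalues squared
= (7/20)^2 + (5/20)^2 + (1/20)^2 + (7/20)^2
= (49 + 25 + 1 + 49) / 400
= 124/400
= 0.3100

0.3100


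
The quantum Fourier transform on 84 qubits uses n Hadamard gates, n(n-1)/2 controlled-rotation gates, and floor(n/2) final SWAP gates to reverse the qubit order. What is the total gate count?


Hadamard gates: 84
Controlled rotations: n*(n-1)/2 = 84*83/2 = 3486
SWAP gates: floor(n/2) = floor(84/2) = 42
Total = 84 + 3486 + 42
= 3612

3612


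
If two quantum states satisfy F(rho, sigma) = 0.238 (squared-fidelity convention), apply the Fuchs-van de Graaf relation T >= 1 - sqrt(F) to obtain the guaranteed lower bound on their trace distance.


Fuchs-van de Graaf (squared-fidelity convention): 1 - sqrt(F) <= T <= sqrt(1 - F).
Lower bound: T >= 1 - sqrt(F)
sqrt(F) = sqrt(0.238) = 0.4879
T >= 1 - 0.4879
T >= 0.5121

0.5121


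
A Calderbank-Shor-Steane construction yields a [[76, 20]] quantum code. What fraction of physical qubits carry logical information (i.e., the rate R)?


Code rate R = k/n
= 20/76
= 0.2632

0.2632


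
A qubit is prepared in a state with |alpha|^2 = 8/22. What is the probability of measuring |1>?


|alpha|^2 = 8/22 = 0.3636
|beta|^2 = 1 - 8/22 = 14/22 = 0.6364
P(|1>) = |beta|^2 = 0.6364

0.6364


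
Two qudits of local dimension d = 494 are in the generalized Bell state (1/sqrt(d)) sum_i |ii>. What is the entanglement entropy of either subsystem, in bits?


For a maximally entangled state in d x d:
S = log2(d) = log2(494)
= 8.9484

8.9484


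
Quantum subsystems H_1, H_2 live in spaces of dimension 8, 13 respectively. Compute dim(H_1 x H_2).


dim(H_1 x H_2) = 8 * 13
= 104

104


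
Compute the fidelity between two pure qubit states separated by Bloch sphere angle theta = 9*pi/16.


For states separated by angle theta on Bloch sphere:
F = cos^2(theta/2)
theta = 9*pi/16 = 1.7671
theta/2 = 0.8836
cos(theta/2) = 0.6344
F = 0.4025

0.4025


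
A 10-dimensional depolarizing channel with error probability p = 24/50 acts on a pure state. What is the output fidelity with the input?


F = (1-p) + p/d
= (1 - 0.4800) + 0.4800/10
= 0.5200 + 0.0480
= 0.5680

0.5680


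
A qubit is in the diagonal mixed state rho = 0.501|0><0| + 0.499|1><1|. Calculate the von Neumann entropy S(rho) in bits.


S = -p*log2(p) - (1-p)*log2(1-p)
p = 0.5010, 1-p = 0.4990
= -0.5010 * log2(0.5010) - 0.4990 * log2(0.4990)
= -(-0.4996) - (-0.5004)
= 1.0000

1.0000


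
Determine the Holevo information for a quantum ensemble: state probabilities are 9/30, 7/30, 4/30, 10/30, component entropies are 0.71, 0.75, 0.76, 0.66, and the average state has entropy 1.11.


chi = S(rho) - sum_i p_i * S(rho_i)
Weighted entropy = 9/30 * 0.71 + 7/30 * 0.75 + 4/30 * 0.76 + 10/30 * 0.66
= 0.7093
chi = 1.11 - 0.7093
= 0.4007

0.4007


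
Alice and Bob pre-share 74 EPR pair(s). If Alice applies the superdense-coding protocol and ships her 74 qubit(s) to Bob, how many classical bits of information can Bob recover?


Superdense coding allows 2 classical bits per shared entangled pair.
74 pair(s) -> 2 * 74 = 148 classical bits

148


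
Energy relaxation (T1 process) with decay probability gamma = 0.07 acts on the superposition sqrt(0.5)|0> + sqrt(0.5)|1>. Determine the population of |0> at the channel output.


For amplitude damping with parameter gamma on state sqrt(a)|0> + sqrt(b)|1>:
alpha^2 = 0.5, beta^2 = 0.5
P(|0>) = alpha^2 + gamma * beta^2
= 0.5 + 0.07 * 0.5
= 0.5 + 0.0350
= 0.5350

0.5350


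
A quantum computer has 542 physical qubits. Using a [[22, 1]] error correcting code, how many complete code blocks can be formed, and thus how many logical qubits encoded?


Each code block uses 22 physical qubits for 1 logical qubit(s).
Number of complete blocks = floor(542 / 22) = 24
Logical qubits = 24 * 1
= 24

24


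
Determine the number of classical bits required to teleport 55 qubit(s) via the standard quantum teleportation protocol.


Quantum teleportation requires 2 classical bits per qubit teleported.
55 qubit(s) -> 2 * 55 = 110 classical bits

110


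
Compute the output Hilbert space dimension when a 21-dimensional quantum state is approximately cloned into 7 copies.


Output space = H^(tensor 7) where dim(H) = 21
dim = 21^7
= 441 (after 2 factors)
= 9261 (after 3 factors)
= 194481 (after 4 factors)
= 4084101 (after 5 factors)
= 85766121 (after 6 factors)
= 1801088541 (after 7 factors)
= 1801088541

1801088541


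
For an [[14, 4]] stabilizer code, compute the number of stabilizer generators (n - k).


For an [[n,k]] stabilizer code:
Number of stabilizer generators = n - k
= 14 - 4
= 10

10


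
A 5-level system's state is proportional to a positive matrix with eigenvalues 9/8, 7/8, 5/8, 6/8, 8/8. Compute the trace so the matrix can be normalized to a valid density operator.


tr(M) = sum of eigenvalues
= 9/8 + 7/8 + 5/8 + 6/8 + 8/8
= 35/8
= 4.3750

4.3750


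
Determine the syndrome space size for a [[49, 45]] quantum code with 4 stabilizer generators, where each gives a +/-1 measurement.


Each stabilizer generator gives a binary (+1 or -1) measurement outcome.
With 4 independent generators:
Total syndromes = 2^4
= 16

16


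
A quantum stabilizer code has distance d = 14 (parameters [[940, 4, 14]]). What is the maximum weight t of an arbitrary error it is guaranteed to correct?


Code parameters: [[940, 4, 14]], distance d = 14.
Number of correctable errors = floor((d-1)/2)
= floor((14 - 1)/2)
= floor(13/2)
= 6

6


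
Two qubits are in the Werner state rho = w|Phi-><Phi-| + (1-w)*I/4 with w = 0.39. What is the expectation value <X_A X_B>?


|Phi-> = (|00> - |11>)/sqrt(2)
For the pure Bell state, <X_A X_B> = -1 (Bell-state Pauli correlator).
The maximally-mixed part I/4 has tr(I/4 * P tensor P) = 0 for any traceless Pauli P.
So <X_A X_B>_rho = w * (-1) + (1 - w) * 0
= 0.39 * (-1)
= -0.3900

-0.3900


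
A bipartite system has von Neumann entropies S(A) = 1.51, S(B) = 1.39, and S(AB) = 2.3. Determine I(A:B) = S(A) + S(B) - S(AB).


I(A:B) = S(A) + S(B) - S(AB)
= 1.51 + 1.39 - 2.3
= 0.6000

0.6000


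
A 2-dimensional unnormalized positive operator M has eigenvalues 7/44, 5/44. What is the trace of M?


tr(M) = sum of eigenvalues
= 7/44 + 5/44
= 12/44
= 0.2727

0.2727


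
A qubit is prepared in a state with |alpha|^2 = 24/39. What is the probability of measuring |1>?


|alpha|^2 = 24/39 = 0.6154
|beta|^2 = 1 - 24/39 = 15/39 = 0.3846
P(|1>) = |beta|^2 = 0.3846

0.3846


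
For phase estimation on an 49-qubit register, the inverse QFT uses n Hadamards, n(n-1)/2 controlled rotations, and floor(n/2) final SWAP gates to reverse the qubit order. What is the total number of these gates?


Hadamard gates: 49
Controlled rotations: n*(n-1)/2 = 49*48/2 = 1176
SWAP gates: floor(n/2) = floor(49/2) = 24
Total = 49 + 1176 + 24
= 1249

1249


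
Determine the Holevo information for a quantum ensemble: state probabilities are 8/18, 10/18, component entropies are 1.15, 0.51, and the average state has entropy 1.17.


chi = S(rho) - sum_i p_i * S(rho_i)
Weighted entropy = 8/18 * 1.15 + 10/18 * 0.51
= 0.7944
chi = 1.17 - 0.7944
= 0.3756

0.3756


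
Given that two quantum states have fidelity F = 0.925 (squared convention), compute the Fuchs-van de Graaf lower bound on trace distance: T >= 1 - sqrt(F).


Fuchs-van de Graaf (squared-fidelity convention): 1 - sqrt(F) <= T <= sqrt(1 - F).
Lower bound: T >= 1 - sqrt(F)
sqrt(F) = sqrt(0.925) = 0.9618
T >= 1 - 0.9618
T >= 0.0382

0.0382


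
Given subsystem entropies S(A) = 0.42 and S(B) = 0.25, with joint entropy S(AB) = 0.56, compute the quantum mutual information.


I(A:B) = S(A) + S(B) - S(AB)
= 0.42 + 0.25 - 0.56
= 0.1100

0.1100


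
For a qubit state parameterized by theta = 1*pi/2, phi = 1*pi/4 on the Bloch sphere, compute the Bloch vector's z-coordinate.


theta = 1.5708, phi = 0.7854
r_z = cos(theta) = 0.0000

0.0000


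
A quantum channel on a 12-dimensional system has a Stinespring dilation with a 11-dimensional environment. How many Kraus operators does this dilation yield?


Tracing out the environment in an orthonormal basis {|i>_E} gives Kraus operators K_i = <i|_E U |0>_E.
Number of Kraus operators = dim(H_env) = d_env
= 11

11


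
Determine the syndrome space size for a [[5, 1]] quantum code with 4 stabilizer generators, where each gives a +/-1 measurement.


Each stabilizer generator gives a binary (+1 or -1) measurement outcome.
With 4 independent generators:
Total syndromes = 2^4
= 16

16


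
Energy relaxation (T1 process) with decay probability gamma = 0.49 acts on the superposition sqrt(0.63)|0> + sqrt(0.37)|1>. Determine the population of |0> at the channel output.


For amplitude damping with parameter gamma on state sqrt(a)|0> + sqrt(b)|1>:
alpha^2 = 0.63, beta^2 = 0.37
P(|0>) = alpha^2 + gamma * beta^2
= 0.63 + 0.49 * 0.37
= 0.63 + 0.1813
= 0.8113

0.8113


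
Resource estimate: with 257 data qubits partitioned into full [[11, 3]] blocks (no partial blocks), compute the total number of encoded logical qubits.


Each code block uses 11 physical qubits for 3 logical qubit(s).
Number of complete blocks = floor(257 / 11) = 23
Logical qubits = 23 * 3
= 69

69


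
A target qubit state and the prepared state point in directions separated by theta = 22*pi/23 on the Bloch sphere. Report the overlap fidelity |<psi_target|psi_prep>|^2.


For states separated by angle theta on Bloch sphere:
F = cos^2(theta/2)
theta = 22*pi/23 = 3.0050
theta/2 = 1.5025
cos(theta/2) = 0.0682
F = 0.0047

0.0047


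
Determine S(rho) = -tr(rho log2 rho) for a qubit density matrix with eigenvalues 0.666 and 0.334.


S = -p*log2(p) - (1-p)*log2(1-p)
p = 0.6660, 1-p = 0.3340
= -0.6660 * log2(0.6660) - 0.3340 * log2(0.3340)
= -(-0.3905) - (-0.5284)
= 0.9190

0.9190


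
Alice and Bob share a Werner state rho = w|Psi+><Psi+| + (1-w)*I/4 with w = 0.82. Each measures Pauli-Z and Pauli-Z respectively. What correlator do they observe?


|Psi+> = (|01> + |10>)/sqrt(2)
For the pure Bell state, <Z_A Z_B> = -1 (Bell-state Pauli correlator).
The maximally-mixed part I/4 has tr(I/4 * P tensor P) = 0 for any traceless Pauli P.
So <Z_A Z_B>_rho = w * (-1) + (1 - w) * 0
= 0.82 * (-1)
= -0.8200

-0.8200


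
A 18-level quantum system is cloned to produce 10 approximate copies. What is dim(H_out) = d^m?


Output space = H^(tensor 10) where dim(H) = 18
dim = 18^10
= 324 (after 2 factors)
= 5832 (after 3 factors)
= 104976 (after 4 factors)
= 1889568 (after 5 factors)
= 34012224 (after 6 factors)
= 612220032 (after 7 factors)
= 11019960576 (after 8 factors)
= 198359290368 (after 9 factors)
= 3570467226624 (after 10 factors)
= 3570467226624

3570467226624


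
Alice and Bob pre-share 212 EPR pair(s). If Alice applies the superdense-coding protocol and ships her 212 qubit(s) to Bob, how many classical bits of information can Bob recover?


Superdense coding allows 2 classical bits per shared entangled pair.
212 pair(s) -> 2 * 212 = 424 classical bits

424


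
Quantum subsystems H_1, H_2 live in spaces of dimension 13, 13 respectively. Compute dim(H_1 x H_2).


dim(H_1 x H_2) = 13 * 13
= 169

169


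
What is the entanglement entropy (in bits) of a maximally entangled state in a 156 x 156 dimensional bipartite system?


For a maximally entangled state in d x d:
S = log2(d) = log2(156)
= 7.2854

7.2854


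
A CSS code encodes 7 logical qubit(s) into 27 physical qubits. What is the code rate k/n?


Code rate R = k/n
= 7/27
= 0.2593

0.2593


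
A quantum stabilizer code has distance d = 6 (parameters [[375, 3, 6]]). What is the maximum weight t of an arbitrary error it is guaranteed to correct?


Code parameters: [[375, 3, 6]], distance d = 6.
Number of correctable errors = floor((d-1)/2)
= floor((6 - 1)/2)
= floor(5/2)
= 2

2


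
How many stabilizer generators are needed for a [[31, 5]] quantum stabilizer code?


For an [[n,k]] stabilizer code:
Number of stabilizer generators = n - k
= 31 - 5
= 26

26


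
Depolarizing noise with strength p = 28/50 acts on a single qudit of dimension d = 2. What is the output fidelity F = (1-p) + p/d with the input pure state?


F = (1-p) + p/d
= (1 - 0.5600) + 0.5600/2
= 0.4400 + 0.2800
= 0.7200

0.7200


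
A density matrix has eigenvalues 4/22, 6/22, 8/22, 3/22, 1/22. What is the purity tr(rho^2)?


tr(rho^2) = sum of eigenvalues squared
= (4/22)^2 + (6/22)^2 + (8/22)^2 + (3/22)^2 + (1/22)^2
= (16 + 36 + 64 + 9 + 1) / 484
= 126/484
= 0.2603

0.2603


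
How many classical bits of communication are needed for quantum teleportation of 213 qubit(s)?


Quantum teleportation requires 2 classical bits per qubit teleported.
213 qubit(s) -> 2 * 213 = 426 classical bits

426


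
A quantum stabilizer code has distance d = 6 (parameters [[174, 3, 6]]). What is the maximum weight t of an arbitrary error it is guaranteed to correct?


Code parameters: [[174, 3, 6]], distance d = 6.
Number of correctable errors = floor((d-1)/2)
= floor((6 - 1)/2)
= floor(5/2)
= 2

2


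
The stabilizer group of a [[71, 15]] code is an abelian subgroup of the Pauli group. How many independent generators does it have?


For an [[n,k]] stabilizer code:
Number of stabilizer generators = n - k
= 71 - 15
= 56

56


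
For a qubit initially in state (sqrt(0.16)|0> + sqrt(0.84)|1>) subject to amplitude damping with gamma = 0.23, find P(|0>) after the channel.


For amplitude damping with parameter gamma on state sqrt(a)|0> + sqrt(b)|1>:
alpha^2 = 0.16, beta^2 = 0.84
P(|0>) = alpha^2 + gamma * beta^2
= 0.16 + 0.23 * 0.84
= 0.16 + 0.1932
= 0.3532

0.3532


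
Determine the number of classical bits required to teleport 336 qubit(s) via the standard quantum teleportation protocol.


Quantum teleportation requires 2 classical bits per qubit teleported.
336 qubit(s) -> 2 * 336 = 672 classical bits

672


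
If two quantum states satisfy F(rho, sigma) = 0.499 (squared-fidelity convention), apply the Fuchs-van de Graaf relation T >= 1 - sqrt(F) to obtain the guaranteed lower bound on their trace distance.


Fuchs-van de Graaf (squared-fidelity convention): 1 - sqrt(F) <= T <= sqrt(1 - F).
Lower bound: T >= 1 - sqrt(F)
sqrt(F) = sqrt(0.499) = 0.7064
T >= 1 - 0.7064
T >= 0.2936

0.2936


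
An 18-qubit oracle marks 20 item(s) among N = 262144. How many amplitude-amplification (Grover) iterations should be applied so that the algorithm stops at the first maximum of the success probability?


After j Grover iterations the success probability is P(j) = sin^2((2j+1)*theta), where sin(theta) = sqrt(k/N).
N = 2^18 = 262144, k = 20
sin(theta) = sqrt(k/N) = 0.008734640537
theta = arcsin(sqrt(k/N)) = 0.008734751608 rad
P(j) reaches its first maximum when (2j+1)*theta is as close as possible to pi/2, i.e. j = round(pi/(4*theta) - 1/2).
pi/(4*theta) - 1/2 = 89.4165
(For comparison, the common estimate pi/4 * sqrt(N/k) = 89.9176; the exact maximiser is used here.)
Optimal iterations = 89

89


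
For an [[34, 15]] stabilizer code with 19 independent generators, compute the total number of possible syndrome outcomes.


Each stabilizer generator gives a binary (+1 or -1) measurement outcome.
With 19 independent generators:
Total syndromes = 2^19
= 524288

524288


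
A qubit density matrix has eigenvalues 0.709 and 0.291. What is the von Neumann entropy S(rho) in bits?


S = -p*log2(p) - (1-p)*log2(1-p)
p = 0.7090, 1-p = 0.2910
= -0.7090 * log2(0.7090) - 0.2910 * log2(0.2910)
= -(-0.3518) - (-0.5182)
= 0.8700

0.8700


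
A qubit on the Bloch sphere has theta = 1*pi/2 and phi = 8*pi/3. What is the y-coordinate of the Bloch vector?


theta = 1.5708, phi = 8.3776
r_y = sin(theta)*sin(phi) = 1.0000 * 0.8660
r_y = 0.8660

0.8660


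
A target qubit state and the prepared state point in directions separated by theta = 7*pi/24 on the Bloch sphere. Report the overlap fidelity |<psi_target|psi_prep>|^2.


For states separated by angle theta on Bloch sphere:
F = cos^2(theta/2)
theta = 7*pi/24 = 0.9163
theta/2 = 0.4581
cos(theta/2) = 0.8969
F = 0.8044

0.8044


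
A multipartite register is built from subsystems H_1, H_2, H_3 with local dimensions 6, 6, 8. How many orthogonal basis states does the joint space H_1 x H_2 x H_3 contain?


dim(H_1 x H_2 x H_3) = 6 * 6 * 8
= 36 * 8
= 288

288


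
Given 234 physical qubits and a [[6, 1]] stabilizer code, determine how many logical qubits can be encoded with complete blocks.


Each code block uses 6 physical qubits for 1 logical qubit(s).
Number of complete blocks = floor(234 / 6) = 39
Logical qubits = 39 * 1
= 39

39
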